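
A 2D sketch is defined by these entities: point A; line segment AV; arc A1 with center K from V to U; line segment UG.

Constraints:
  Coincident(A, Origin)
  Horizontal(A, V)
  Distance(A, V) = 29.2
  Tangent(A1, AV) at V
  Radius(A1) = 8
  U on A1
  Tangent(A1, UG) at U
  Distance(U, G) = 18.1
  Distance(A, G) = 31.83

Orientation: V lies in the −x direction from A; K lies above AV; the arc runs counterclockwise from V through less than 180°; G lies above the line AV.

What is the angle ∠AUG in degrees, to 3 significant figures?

103°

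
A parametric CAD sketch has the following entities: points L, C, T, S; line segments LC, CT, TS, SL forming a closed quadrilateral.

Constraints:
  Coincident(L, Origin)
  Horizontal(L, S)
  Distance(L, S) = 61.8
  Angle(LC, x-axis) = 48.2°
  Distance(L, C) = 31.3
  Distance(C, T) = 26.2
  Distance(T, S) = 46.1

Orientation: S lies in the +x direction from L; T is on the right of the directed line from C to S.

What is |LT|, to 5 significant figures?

15.937

Checks: |CT| = 26.20 ✓; |TS| = 46.10 ✓.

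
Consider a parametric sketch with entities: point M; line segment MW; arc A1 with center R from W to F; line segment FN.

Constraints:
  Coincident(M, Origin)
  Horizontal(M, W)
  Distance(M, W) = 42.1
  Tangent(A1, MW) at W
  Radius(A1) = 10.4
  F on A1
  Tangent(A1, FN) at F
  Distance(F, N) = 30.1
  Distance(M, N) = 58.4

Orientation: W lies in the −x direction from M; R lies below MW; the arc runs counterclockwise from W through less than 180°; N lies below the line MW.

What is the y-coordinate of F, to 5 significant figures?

-14.325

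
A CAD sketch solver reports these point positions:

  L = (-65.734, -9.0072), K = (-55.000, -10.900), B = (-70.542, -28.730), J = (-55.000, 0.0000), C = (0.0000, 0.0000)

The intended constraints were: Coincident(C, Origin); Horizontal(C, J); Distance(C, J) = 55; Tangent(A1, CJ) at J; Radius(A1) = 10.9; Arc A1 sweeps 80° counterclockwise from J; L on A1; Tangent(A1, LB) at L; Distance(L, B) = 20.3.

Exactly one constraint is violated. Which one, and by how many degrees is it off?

Tangent(A1, LB) at L — off by 3.70°.

C = (0.00, 0.00) ✓; C.y = 0.00, J.y = 0.00 ✓; |CJ| = 55.00 ✓; ∠(KJ, JC) = 90.00° ✓; |KJ| = 10.90 ✓; bearing(K→L) − bearing(K→J) = 80.00° ✓; |KL| = 10.90 ✓; ∠(KL, LB) = 93.70° ✗; |LB| = 20.30 ✓.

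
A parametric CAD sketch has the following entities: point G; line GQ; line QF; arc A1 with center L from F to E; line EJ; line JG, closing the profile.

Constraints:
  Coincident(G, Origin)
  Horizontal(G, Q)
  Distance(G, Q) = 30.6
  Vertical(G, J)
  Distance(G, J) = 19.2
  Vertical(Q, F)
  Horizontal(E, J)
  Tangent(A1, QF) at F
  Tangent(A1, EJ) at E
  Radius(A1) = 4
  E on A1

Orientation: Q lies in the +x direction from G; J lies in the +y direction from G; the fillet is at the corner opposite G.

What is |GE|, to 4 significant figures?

32.81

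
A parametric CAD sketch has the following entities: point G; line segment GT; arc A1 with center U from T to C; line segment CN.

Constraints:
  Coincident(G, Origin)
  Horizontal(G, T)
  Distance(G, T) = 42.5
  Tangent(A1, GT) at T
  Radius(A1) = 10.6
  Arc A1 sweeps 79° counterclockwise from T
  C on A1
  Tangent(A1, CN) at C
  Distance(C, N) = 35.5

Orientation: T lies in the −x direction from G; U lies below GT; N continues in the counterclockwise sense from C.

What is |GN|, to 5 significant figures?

73.806

On A1, T sits at bearing 90° from U; a 79° counterclockwise sweep puts C at bearing 169°, so C = U + 10.6·(cos 169°, sin 169°) = (-52.905, -8.5774). A1 meets CN tangentially, so UC is at right angles to CN, so CN runs along (−sin 169°, cos 169°); with |CN| = 35.5, N = (-59.679, -43.425). Then |GN| = |N − G| = 73.806.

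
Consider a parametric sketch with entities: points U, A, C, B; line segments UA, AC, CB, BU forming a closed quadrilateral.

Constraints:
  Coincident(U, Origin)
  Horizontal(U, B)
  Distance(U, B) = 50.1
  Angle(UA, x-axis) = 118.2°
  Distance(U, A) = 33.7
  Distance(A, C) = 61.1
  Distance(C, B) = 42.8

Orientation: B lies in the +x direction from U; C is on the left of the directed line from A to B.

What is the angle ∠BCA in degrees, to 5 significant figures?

86.452°

Checks: U = (0.00, 0.00) ✓; |AC| = 61.10 ✓; |CB| = 42.80 ✓.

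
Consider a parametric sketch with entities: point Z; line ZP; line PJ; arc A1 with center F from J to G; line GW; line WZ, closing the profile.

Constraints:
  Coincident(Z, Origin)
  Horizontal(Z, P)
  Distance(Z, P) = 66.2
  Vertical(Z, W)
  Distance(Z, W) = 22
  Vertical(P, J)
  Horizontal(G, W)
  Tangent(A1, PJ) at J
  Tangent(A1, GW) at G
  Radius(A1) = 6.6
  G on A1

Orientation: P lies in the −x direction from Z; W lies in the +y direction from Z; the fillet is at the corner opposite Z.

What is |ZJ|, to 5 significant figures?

67.968

The virtual corner opposite Z is at (-66.200, 22.000). A1 meets PJ tangentially, so FJ is at right angles to PJ and tangency of A1 to GW means the radius FG is perpendicular to GW, with radius 6.6, so the center F sits 6.6 in from both sides at F = (-59.600, 15.400). That places the tangent points at J = (-66.200, 15.400) on PJ and G = (-59.600, 22.000) on GW. Then |ZJ| = |J − Z| = 67.968.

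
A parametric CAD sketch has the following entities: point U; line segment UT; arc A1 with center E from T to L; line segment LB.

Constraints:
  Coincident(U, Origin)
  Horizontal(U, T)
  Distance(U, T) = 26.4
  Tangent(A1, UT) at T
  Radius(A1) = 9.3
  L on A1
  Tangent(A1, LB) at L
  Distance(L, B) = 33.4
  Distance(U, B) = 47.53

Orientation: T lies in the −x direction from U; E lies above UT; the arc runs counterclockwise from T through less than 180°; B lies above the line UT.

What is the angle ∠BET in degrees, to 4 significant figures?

168.7°

Checks: |EL| = 9.300 ✓; ∠(EL, LB) = 90.00° ✓; |LB| = 33.40 ✓; |UB| = 47.53 ✓.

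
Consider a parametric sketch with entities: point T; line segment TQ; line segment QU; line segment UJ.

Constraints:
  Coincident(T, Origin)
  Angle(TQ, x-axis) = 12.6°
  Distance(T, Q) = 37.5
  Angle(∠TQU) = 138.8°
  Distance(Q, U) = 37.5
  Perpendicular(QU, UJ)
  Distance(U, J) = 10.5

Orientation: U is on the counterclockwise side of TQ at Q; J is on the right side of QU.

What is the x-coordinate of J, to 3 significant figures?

67.2

T is at the origin; TQ runs at 12.6° with length 37.5, so Q = 37.5·(cos 12.6°, sin 12.6°) = (36.6, 8.18). ∠TQU = 138.8°, so QU runs at 12.6° + (180° − 138.8°) = 53.8° from the x-axis; with |QU| = 37.5, U = Q + 37.5·(cos 53.8°, sin 53.8°) = (58.7, 38.4). QU ⟂ UJ; with |UJ| = 10.5 on the right of QU, J = U + 10.5·(0.807, -0.591) = (67.2, 32.2). So J.x = 67.2.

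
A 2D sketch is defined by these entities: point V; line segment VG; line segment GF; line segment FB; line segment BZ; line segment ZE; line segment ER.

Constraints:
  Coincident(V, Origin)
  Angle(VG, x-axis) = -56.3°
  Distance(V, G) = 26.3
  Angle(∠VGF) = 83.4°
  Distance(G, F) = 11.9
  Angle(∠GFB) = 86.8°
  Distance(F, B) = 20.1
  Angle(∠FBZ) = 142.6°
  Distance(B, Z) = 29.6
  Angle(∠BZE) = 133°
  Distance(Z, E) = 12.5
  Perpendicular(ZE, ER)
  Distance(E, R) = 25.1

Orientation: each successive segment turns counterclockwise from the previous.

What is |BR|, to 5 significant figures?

32.869

V is at the origin; VG runs at -56.3° with length 26.3, so G = (14.592, -21.880). ∠VGF = 83.4° gives GF at 40.300° from the x-axis; with |GF| = 11.9, F = (23.668, -14.184). ∠GFB = 86.8° gives FB at 133.50° from the x-axis; with |FB| = 20.1, B = (9.8322, 0.39643). ∠FBZ = 142.6° gives BZ at 170.90° from the x-axis; with |BZ| = 29.6, Z = (-19.395, 5.0779). ∠BZE = 133.0° gives ZE at -142.10° from the x-axis; with |ZE| = 12.5, E = (-29.259, -2.6007). The perpendicularity gives ER at right angles to ZE, so ER runs at -52.100°; with |ER| = 25.1, R = (-13.840, -22.407). Then |BR| = |R − B| = 32.869.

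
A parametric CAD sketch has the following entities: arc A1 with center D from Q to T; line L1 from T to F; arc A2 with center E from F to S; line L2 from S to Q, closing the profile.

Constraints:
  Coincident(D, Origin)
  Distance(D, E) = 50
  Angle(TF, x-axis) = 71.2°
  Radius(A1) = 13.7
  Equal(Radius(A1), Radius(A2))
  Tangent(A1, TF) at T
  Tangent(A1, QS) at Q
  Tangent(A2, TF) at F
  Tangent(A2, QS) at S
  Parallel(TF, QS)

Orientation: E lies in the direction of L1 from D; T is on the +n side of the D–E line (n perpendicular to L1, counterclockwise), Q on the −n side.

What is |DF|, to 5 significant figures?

51.843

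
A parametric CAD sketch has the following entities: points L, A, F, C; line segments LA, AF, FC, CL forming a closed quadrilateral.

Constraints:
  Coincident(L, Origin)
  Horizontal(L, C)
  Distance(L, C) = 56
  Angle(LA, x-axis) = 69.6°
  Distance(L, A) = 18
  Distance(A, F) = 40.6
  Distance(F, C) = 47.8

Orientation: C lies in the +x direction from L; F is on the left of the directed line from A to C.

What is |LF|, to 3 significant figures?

57.1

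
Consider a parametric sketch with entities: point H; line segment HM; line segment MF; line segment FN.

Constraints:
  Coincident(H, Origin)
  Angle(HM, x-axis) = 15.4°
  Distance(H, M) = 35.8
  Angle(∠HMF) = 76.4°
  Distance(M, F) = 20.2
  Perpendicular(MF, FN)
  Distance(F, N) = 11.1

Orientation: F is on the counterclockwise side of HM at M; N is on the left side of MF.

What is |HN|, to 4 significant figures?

26.46

H is at the origin; HM runs at 15.4° with length 35.8, so M = 35.8·(cos 15.4°, sin 15.4°) = (34.51, 9.507). ∠HMF = 76.4°, so MF runs at 15.4° + (180° − 76.4°) = 119.0° from the x-axis; with |MF| = 20.2, F = M + 20.2·(cos 119.0°, sin 119.0°) = (24.72, 27.17). MF ⟂ FN; with |FN| = 11.1 on the left of MF, N = F + 11.1·(-0.8746, -0.4848) = (15.01, 21.79). Then |HN| = |N − H| = 26.46.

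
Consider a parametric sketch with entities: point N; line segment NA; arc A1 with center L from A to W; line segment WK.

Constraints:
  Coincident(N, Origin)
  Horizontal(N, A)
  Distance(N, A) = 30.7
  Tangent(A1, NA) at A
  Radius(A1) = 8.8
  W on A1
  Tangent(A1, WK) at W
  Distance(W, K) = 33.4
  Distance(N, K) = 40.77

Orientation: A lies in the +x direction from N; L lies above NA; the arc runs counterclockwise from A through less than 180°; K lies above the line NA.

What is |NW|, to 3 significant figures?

39.8

N is at the origin; N and A share the same y with |NA| = 30.7 and A on the +x side, so A = (30.7, 0.00). The tangent condition forces LA to be normal to NA, so L = A + (0, 8.8) = (30.7, 8.80). Since LW ⟂ WK (tangency), |LK| = √(8.8² + 33.4²) = 34.5 regardless of where W sits on A1. So K lies on both circle(N, 40.77) and circle(L, 34.5); the above-NA intersection is K = (13.2, 38.6). W is the foot of the tangent from K: W = (36.9, 15.0).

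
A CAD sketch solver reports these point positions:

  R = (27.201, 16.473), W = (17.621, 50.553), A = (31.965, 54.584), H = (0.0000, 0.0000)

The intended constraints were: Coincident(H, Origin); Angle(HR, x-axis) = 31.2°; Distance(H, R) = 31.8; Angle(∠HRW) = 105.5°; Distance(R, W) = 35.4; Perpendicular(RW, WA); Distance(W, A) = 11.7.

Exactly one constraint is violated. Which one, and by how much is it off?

Distance(W, A) = 11.7 — off by 3.20.

H = (0.00, 0.00) ✓; HR at 31.20° ✓; |HR| = 31.80 ✓; ∠HRW = 105.5° ✓; |RW| = 35.40 ✓; ∠(RW, WA) = 90.00° ✓; |WA| = 14.90 ✗.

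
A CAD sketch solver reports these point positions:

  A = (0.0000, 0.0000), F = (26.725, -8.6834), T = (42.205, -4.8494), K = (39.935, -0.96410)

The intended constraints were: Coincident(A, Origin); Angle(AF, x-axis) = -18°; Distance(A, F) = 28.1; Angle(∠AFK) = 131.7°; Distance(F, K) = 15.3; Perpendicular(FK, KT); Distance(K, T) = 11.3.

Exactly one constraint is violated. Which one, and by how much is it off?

Distance(K, T) = 11.3 — off by 6.80.

A = (0.00, 0.00) ✓; AF at -18.00° ✓; |AF| = 28.10 ✓; ∠AFK = 131.7° ✓; |FK| = 15.30 ✓; ∠(FK, KT) = 90.00° ✓; |KT| = 4.500 ✗.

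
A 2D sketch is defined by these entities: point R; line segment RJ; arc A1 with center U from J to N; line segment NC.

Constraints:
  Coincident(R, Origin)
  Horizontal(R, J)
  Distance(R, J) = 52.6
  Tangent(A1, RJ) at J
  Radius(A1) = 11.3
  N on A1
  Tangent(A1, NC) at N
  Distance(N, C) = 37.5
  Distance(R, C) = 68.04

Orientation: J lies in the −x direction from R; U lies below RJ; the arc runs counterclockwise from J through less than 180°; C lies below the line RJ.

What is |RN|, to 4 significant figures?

64.82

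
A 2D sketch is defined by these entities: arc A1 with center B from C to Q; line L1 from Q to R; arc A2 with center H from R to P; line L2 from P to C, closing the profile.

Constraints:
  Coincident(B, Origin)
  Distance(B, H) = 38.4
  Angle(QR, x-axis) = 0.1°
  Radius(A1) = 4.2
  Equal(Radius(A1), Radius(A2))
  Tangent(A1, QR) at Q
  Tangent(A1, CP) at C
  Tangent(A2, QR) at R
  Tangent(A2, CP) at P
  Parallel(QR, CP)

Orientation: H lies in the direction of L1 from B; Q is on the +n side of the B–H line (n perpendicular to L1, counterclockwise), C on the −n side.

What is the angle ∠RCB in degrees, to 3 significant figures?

77.7°

The slot axis is L1's direction at 0.1°, so u = (cos 0.1°, sin 0.1°) = (1.00, 0.00175) and n = (−sin 0.1°, cos 0.1°) = (-0.00175, 1.00). B is at the origin and H lies 38.4 along u from B, so H = 38.4·u = (38.4, 0.0670). Tangency of A1 to both parallel lines with radius 4.2 puts Q and C at B ± 4.2·n: Q = (-0.00733, 4.20), C = (0.00733, -4.20). Equal radii place R and P the same way about H: R = H + 4.2·n = (38.4, 4.27), P = H − 4.2·n = (38.4, -4.13). Then cos ∠RCB = CR·CB / (|CR||CB|), giving 77.7°.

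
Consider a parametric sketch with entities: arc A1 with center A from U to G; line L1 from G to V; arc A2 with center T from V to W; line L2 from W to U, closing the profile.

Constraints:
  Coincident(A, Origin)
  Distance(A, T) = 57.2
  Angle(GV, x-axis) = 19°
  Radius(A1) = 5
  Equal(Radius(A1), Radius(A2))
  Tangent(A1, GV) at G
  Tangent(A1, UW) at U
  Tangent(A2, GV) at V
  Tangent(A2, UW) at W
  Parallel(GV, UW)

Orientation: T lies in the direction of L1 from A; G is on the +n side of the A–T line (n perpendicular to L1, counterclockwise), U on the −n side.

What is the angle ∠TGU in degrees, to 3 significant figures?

85.0°

The slot axis is L1's direction at 19.0°, so u = (cos 19.0°, sin 19.0°) = (0.946, 0.326) and n = (−sin 19.0°, cos 19.0°) = (-0.326, 0.946). A is at the origin and T lies 57.2 along u from A, so T = 57.2·u = (54.1, 18.6). Tangency of A1 to both parallel lines with radius 5.0 puts G and U at A ± 5.0·n: G = (-1.63, 4.73), U = (1.63, -4.73). Then cos ∠TGU = GT·GU / (|GT||GU|), giving 85.0°.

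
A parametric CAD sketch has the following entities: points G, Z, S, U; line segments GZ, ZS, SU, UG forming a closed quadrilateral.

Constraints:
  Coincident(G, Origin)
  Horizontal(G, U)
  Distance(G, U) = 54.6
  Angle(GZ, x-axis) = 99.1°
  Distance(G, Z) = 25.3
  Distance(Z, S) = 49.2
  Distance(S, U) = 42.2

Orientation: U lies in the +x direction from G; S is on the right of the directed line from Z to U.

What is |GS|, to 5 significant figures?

25.922

Checks: |ZS| = 49.20 ✓; |SU| = 42.20 ✓.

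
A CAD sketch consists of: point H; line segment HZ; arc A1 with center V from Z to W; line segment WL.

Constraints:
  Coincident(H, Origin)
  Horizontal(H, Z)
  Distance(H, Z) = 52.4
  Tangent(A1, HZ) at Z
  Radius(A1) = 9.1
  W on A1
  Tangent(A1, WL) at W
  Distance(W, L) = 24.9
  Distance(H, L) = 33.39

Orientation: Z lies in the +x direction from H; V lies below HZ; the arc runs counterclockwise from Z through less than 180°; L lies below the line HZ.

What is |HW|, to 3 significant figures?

46.5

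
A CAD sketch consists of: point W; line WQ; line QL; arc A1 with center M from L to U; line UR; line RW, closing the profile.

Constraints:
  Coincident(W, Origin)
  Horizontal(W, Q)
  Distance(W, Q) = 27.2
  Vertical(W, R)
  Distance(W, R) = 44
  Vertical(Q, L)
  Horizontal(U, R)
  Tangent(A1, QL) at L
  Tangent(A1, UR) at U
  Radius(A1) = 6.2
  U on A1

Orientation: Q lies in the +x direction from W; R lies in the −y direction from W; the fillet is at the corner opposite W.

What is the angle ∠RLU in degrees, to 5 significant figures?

32.159°

W is at the origin; W and Q share the same y with |WQ| = 27.2 and Q on the +x side, so Q = (27.200, 0.0000). W and R share the same x with |WR| = 44.0 and R on the −y side, so R = (0.0000, -44.000). The virtual corner opposite W is at (27.200, -44.000). A1 meets QL tangentially, so ML is at right angles to QL and since A1 is tangent to UR there, MU ⟂ UR, with radius 6.2, so the center M sits 6.2 in from both sides at M = (21.000, -37.800). That places the tangent points at L = (27.200, -37.800) on QL and U = (21.000, -44.000) on UR. Then cos ∠RLU = LR·LU / (|LR||LU|), giving 32.159°.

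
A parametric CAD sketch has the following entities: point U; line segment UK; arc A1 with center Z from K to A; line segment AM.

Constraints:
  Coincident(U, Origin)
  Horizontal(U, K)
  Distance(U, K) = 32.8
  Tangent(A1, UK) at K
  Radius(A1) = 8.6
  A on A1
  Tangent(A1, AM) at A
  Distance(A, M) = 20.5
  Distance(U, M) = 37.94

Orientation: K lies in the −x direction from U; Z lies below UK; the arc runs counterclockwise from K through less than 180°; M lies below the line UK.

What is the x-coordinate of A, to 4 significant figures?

-38.85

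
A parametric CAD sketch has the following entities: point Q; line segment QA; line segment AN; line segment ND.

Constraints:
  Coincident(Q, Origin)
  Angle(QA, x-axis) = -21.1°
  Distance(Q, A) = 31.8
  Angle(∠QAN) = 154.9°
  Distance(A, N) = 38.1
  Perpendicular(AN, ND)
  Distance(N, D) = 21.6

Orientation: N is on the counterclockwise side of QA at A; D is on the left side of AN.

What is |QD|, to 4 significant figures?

67.39

Q is at the origin; QA runs at -21.1° with length 31.8, so A = 31.8·(cos -21.1°, sin -21.1°) = (29.67, -11.45). ∠QAN = 154.9°, so AN runs at -21.1° + (180° − 154.9°) = 4.000° from the x-axis; with |AN| = 38.1, N = A + 38.1·(cos 4.000°, sin 4.000°) = (67.68, -8.790). AN ⟂ ND; with |ND| = 21.6 on the left of AN, D = N + 21.6·(-0.06976, 0.9976) = (66.17, 12.76). Then |QD| = |D − Q| = 67.39.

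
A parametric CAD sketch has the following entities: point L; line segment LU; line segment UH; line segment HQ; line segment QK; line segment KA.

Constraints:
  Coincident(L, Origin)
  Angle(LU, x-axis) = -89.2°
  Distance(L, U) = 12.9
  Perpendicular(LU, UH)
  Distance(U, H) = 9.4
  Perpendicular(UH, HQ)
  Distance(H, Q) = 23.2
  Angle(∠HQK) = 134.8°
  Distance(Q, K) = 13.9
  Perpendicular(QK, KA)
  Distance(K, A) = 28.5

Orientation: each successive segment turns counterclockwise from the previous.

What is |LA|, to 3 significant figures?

20.5

L is at the origin; LU runs at -89.2° with length 12.9, so U = (0.180, -12.9). LU is perpendicular to UH, so UH runs at 0.800°; with |UH| = 9.4, H = (9.58, -12.8). UH is perpendicular to HQ, so HQ runs at 90.8°; with |HQ| = 23.2, Q = (9.26, 10.4). ∠HQK = 134.8° gives QK at 136° from the x-axis; with |QK| = 13.9, K = (-0.744, 20.1). QK ⟂ KA, so KA runs at -134°; with |KA| = 28.5, A = (-20.5, -0.415). Then |LA| = |A − L| = 20.5.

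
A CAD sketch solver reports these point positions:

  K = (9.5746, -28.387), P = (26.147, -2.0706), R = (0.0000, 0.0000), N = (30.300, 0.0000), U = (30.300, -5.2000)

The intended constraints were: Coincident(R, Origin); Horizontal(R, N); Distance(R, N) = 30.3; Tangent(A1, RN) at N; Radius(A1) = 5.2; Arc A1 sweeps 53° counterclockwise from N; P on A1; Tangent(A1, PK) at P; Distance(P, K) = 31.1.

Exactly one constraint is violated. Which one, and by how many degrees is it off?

Tangent(A1, PK) at P — off by 4.80°.

R = (0.00, 0.00) ✓; R.y = 0.00, N.y = 0.00 ✓; |RN| = 30.30 ✓; ∠(UN, NR) = 90.00° ✓; |UN| = 5.200 ✓; bearing(U→P) − bearing(U→N) = 53.00° ✓; |UP| = 5.200 ✓; ∠(UP, PK) = 85.20° ✗; |PK| = 31.10 ✓.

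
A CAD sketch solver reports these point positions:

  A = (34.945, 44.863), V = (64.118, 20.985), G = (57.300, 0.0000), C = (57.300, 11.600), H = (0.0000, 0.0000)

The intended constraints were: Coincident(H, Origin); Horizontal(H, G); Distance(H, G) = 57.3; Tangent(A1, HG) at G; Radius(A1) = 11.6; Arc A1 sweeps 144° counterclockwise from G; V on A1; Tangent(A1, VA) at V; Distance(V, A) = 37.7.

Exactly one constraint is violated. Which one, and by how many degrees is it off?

Tangent(A1, VA) at V — off by 3.30°.

H = (0.00, 0.00) ✓; H.y = 0.00, G.y = 0.00 ✓; |HG| = 57.30 ✓; ∠(CG, GH) = 90.00° ✓; |CG| = 11.60 ✓; bearing(C→V) − bearing(C→G) = 144.0° ✓; |CV| = 11.60 ✓; ∠(CV, VA) = 93.30° ✗; |VA| = 37.70 ✓.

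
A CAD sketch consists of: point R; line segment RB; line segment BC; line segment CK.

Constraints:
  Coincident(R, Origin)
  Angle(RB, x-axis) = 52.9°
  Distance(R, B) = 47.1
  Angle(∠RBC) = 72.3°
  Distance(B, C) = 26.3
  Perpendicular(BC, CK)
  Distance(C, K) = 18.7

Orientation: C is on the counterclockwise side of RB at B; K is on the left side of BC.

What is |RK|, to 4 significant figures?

28.78

∠RBC = 72.3°, so BC runs at 52.9° + (180° − 72.3°) = 160.6° from the x-axis; with |BC| = 26.3, C = B + 26.3·(cos 160.6°, sin 160.6°) = (3.604, 46.30). BC ⟂ CK; with |CK| = 18.7 on the left of BC, K = C + 18.7·(-0.3322, -0.9432) = (-2.607, 28.66). Then |RK| = |K − R| = 28.78.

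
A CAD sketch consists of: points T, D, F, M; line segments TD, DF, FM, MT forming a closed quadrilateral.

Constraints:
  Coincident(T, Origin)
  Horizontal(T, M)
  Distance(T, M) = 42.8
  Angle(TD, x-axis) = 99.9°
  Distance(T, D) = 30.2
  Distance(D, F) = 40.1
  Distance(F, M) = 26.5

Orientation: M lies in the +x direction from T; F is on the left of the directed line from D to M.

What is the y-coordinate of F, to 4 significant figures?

25.22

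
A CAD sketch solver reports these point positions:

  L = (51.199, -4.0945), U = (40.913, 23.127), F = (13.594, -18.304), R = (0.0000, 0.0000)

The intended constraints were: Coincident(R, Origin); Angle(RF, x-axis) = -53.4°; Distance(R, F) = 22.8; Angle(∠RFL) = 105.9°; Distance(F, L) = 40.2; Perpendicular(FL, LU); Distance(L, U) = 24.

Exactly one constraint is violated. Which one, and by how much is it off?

Distance(L, U) = 24 — off by 5.10.

R = (0.00, 0.00) ✓; RF at -53.40° ✓; |RF| = 22.80 ✓; ∠RFL = 105.9° ✓; |FL| = 40.20 ✓; ∠(FL, LU) = 90.00° ✓; |LU| = 29.10 ✗.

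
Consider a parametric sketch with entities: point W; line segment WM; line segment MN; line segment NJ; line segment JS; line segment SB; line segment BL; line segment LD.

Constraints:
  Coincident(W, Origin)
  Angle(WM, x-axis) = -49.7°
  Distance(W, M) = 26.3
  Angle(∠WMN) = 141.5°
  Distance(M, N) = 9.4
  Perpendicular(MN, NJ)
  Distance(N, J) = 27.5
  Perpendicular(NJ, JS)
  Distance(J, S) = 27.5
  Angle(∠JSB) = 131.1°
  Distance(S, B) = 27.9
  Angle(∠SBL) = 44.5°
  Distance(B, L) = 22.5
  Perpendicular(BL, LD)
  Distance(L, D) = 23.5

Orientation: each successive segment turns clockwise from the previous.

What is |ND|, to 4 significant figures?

40.45

∠SBL = 44.5° gives BL at -92.60° from the x-axis; with |BL| = 22.5, L = (8.373, -6.316). BL ⟂ LD, so LD runs at 177.4°; with |LD| = 23.5, D = (-15.10, -5.250). Then |ND| = |D − N| = 40.45.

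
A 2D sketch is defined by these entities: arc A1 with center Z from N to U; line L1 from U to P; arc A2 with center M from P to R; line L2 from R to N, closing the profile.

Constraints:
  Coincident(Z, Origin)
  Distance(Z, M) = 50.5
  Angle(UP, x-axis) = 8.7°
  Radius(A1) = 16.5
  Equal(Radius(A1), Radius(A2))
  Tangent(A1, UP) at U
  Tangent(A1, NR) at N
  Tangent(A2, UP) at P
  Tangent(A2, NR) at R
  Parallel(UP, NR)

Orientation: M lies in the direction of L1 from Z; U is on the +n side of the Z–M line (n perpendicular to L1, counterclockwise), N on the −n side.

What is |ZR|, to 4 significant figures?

53.13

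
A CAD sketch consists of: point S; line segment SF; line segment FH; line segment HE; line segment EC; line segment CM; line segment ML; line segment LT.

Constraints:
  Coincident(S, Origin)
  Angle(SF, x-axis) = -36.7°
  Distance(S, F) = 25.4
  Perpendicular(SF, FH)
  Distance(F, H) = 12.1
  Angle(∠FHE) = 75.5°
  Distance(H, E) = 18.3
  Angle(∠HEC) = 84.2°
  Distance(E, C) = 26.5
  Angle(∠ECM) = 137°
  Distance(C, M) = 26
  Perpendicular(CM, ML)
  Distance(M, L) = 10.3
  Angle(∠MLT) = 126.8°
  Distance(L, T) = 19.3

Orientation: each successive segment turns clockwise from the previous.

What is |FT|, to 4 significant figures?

11.02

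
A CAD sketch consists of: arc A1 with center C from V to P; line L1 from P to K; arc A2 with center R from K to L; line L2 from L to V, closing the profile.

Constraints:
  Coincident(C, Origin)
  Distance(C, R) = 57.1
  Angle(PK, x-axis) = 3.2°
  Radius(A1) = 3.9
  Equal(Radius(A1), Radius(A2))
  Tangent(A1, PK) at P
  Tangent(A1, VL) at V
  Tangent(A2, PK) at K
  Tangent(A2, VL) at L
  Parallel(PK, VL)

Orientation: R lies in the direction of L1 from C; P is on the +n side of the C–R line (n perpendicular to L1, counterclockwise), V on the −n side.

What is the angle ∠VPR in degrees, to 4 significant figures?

86.09°

C is at the origin and R lies 57.1 along u from C, so R = 57.1·u = (57.01, 3.187). Tangency of A1 to both parallel lines with radius 3.9 puts P and V at C ± 3.9·n: P = (-0.2177, 3.894), V = (0.2177, -3.894). Then cos ∠VPR = PV·PR / (|PV||PR|), giving 86.09°.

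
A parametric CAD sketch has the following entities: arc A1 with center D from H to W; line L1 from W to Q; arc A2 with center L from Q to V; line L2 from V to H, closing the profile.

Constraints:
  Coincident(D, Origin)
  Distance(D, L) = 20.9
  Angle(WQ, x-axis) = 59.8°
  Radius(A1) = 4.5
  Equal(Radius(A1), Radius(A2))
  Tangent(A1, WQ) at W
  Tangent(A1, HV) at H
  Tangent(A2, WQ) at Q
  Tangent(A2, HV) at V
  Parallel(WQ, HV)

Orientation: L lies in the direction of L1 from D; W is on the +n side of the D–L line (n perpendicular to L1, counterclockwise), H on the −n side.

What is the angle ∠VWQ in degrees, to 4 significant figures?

23.30°

Tangency of A1 to both parallel lines with radius 4.5 puts W and H at D ± 4.5·n: W = (-3.889, 2.264), H = (3.889, -2.264). Equal radii place Q and V the same way about L: Q = L + 4.5·n = (6.624, 20.33), V = L − 4.5·n = (14.40, 15.80). Then cos ∠VWQ = WV·WQ / (|WV||WQ|), giving 23.30°.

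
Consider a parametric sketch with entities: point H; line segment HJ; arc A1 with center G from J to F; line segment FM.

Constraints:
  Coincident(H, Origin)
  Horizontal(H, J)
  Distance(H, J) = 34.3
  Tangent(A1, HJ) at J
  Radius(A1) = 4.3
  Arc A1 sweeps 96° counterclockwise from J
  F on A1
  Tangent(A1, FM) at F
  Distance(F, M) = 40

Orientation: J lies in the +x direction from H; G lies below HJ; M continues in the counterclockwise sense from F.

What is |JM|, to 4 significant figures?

44.53

H is at the origin; HJ is horizontal with |HJ| = 34.3 and J on the +x side, so J = (34.30, 0.000). Tangency of A1 to HJ means the radius GJ is perpendicular to HJ, so G = J + (0, -4.3) = (34.30, -4.300). On A1, J sits at bearing 90° from G; a 96° counterclockwise sweep puts F at bearing 186°, so F = G + 4.3·(cos 186°, sin 186°) = (30.02, -4.749). Tangency of A1 to FM means the radius GF is perpendicular to FM, so FM runs along (−sin 186°, cos 186°); with |FM| = 40.0, M = (34.20, -44.53). Then |JM| = |M − J| = 44.53.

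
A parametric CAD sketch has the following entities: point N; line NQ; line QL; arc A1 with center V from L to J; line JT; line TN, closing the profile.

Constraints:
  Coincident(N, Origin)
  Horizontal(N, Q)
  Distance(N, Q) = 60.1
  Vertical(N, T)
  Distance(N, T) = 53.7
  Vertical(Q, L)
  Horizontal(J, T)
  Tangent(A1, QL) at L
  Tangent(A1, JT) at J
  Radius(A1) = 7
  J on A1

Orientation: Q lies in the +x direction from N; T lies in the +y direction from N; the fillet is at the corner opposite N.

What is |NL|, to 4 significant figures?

76.11

N is at the origin; N and Q share the same y with |NQ| = 60.1 and Q on the +x side, so Q = (60.10, 0.000). N and T share the same x with |NT| = 53.7 and T on the +y side, so T = (0.000, 53.70). The virtual corner opposite N is at (60.10, 53.70). Tangency of A1 to QL means the radius VL is perpendicular to QL and the tangent condition forces VJ to be normal to JT, with radius 7.0, so the center V sits 7.0 in from both sides at V = (53.10, 46.70). That places the tangent points at L = (60.10, 46.70) on QL and J = (53.10, 53.70) on JT. Then |NL| = |L − N| = 76.11.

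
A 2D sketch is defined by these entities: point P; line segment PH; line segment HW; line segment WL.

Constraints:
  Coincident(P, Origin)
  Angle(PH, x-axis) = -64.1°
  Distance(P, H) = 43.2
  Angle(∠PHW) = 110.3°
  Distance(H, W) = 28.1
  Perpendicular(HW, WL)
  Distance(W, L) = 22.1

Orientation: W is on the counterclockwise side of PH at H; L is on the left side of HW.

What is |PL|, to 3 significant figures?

46.9

P is at the origin; PH runs at -64.1° with length 43.2, so H = 43.2·(cos -64.1°, sin -64.1°) = (18.9, -38.9). ∠PHW = 110.3°, so HW runs at -64.1° + (180° − 110.3°) = 5.60° from the x-axis; with |HW| = 28.1, W = H + 28.1·(cos 5.60°, sin 5.60°) = (46.8, -36.1). HW ⟂ WL; with |WL| = 22.1 on the left of HW, L = W + 22.1·(-0.0976, 0.995) = (44.7, -14.1). Then |PL| = |L − P| = 46.9.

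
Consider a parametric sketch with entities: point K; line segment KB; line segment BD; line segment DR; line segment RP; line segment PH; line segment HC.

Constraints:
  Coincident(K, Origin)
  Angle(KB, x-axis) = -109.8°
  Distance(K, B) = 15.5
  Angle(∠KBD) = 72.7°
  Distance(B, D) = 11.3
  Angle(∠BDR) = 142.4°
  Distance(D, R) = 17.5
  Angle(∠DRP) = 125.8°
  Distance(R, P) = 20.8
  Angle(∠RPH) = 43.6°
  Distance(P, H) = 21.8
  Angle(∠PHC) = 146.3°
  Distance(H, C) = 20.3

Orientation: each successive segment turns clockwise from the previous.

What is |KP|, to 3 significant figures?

26.0

K is at the origin; KB runs at -109.8° with length 15.5, so B = (-5.25, -14.6). ∠KBD = 72.7° gives BD at 143° from the x-axis; with |BD| = 11.3, D = (-14.3, -7.77). ∠BDR = 142.4° gives DR at 105° from the x-axis; with |DR| = 17.5, R = (-18.9, 9.11). ∠DRP = 125.8° gives RP at 51.1° from the x-axis; with |RP| = 20.8, P = (-5.82, 25.3). Then |KP| = |P − K| = 26.0.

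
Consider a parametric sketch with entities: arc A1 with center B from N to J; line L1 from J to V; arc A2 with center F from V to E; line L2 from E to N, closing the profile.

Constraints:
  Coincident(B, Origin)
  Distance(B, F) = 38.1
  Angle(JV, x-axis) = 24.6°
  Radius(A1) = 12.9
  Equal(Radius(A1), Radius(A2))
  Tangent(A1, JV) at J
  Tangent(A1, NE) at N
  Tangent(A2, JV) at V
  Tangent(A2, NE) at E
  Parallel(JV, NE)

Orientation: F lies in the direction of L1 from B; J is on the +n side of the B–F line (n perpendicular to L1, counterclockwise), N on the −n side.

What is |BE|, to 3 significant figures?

40.2

Tangency of A1 to both parallel lines with radius 12.9 puts J and N at B ± 12.9·n: J = (-5.37, 11.7), N = (5.37, -11.7). Equal radii place V and E the same way about F: V = F + 12.9·n = (29.3, 27.6), E = F − 12.9·n = (40.0, 4.13). Then |BE| = |E − B| = 40.2.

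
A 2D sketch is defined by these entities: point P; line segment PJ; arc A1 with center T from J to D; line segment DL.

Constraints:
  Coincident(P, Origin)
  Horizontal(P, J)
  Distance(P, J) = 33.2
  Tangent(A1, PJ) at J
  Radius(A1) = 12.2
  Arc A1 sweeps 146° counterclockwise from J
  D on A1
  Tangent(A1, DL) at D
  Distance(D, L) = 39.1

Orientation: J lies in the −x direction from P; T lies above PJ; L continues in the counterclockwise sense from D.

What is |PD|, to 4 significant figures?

34.55

P is at the origin; PJ is horizontal with |PJ| = 33.2 and J on the −x side, so J = (-33.20, 0.000). A1 meets PJ tangentially, so TJ is at right angles to PJ, so T = J + (0, 12.2) = (-33.20, 12.20). On A1, J sits at bearing -90° from T; a 146° counterclockwise sweep puts D at bearing 56°, so D = T + 12.2·(cos 56°, sin 56°) = (-26.38, 22.31). Then |PD| = |D − P| = 34.55.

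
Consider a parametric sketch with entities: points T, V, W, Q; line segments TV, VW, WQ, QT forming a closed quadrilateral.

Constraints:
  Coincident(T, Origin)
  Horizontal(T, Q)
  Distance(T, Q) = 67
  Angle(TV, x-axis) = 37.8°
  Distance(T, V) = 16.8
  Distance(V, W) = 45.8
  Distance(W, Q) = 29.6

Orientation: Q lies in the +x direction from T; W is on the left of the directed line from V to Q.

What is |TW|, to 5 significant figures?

62.128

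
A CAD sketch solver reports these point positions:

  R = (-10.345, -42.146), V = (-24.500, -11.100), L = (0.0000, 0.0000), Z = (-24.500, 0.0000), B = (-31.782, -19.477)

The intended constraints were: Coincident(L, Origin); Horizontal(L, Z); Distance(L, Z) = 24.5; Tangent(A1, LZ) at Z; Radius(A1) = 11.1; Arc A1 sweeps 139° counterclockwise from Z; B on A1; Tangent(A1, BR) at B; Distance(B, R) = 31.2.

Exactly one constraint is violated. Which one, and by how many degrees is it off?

Tangent(A1, BR) at B — off by 5.60°.

L = (0.00, 0.00) ✓; L.y = 0.00, Z.y = 0.00 ✓; |LZ| = 24.50 ✓; ∠(VZ, ZL) = 90.00° ✓; |VZ| = 11.10 ✓; bearing(V→B) − bearing(V→Z) = 139.0° ✓; |VB| = 11.10 ✓; ∠(VB, BR) = 95.60° ✗; |BR| = 31.20 ✓.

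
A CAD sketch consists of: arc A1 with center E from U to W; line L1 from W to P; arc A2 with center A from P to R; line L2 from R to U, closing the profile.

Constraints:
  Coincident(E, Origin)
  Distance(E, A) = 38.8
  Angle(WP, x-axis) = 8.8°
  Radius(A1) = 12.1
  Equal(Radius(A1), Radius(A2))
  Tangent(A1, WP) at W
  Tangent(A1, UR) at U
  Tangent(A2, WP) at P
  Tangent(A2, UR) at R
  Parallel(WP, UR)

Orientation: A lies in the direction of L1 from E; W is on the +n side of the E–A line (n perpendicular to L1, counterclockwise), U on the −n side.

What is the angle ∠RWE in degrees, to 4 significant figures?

58.05°

The slot axis is L1's direction at 8.8°, so u = (cos 8.8°, sin 8.8°) = (0.9882, 0.1530) and n = (−sin 8.8°, cos 8.8°) = (-0.1530, 0.9882). E is at the origin and A lies 38.8 along u from E, so A = 38.8·u = (38.34, 5.936). Tangency of A1 to both parallel lines with radius 12.1 puts W and U at E ± 12.1·n: W = (-1.851, 11.96), U = (1.851, -11.96). Equal radii place P and R the same way about A: P = A + 12.1·n = (36.49, 17.89), R = A − 12.1·n = (40.19, -6.022). Then cos ∠RWE = WR·WE / (|WR||WE|), giving 58.05°.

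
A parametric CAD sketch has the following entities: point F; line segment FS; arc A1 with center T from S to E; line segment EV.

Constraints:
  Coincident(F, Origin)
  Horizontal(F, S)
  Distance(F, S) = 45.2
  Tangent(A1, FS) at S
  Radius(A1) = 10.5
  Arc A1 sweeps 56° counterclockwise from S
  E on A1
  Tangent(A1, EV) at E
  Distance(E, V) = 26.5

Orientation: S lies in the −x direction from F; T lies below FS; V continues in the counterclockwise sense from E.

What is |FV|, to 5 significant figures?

73.691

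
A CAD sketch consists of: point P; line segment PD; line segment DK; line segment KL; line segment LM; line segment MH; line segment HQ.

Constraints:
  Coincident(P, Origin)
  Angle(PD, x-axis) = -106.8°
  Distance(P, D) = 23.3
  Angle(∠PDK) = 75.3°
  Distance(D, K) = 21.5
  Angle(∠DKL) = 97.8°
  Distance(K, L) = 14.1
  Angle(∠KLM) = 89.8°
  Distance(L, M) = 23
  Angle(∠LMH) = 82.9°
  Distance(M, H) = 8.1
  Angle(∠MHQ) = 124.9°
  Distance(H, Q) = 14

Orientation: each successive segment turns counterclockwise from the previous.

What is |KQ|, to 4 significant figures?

9.577

∠LMH = 82.9° gives MH at -92.60° from the x-axis; with |MH| = 8.1, H = (-5.863, -13.42). ∠MHQ = 124.9° gives HQ at -37.50° from the x-axis; with |HQ| = 14.0, Q = (5.244, -21.94). Then |KQ| = |Q − K| = 9.577.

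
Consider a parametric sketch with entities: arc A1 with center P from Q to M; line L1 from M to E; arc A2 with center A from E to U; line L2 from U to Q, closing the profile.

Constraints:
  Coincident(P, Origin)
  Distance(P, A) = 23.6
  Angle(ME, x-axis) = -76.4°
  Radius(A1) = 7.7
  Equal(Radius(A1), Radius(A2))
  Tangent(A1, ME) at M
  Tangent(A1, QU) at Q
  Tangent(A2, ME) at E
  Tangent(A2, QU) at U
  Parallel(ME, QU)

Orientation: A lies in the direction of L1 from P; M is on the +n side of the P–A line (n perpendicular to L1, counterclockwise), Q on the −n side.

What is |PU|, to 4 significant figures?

24.82

Tangency of A1 to both parallel lines with radius 7.7 puts M and Q at P ± 7.7·n: M = (7.484, 1.811), Q = (-7.484, -1.811). Equal radii place E and U the same way about A: E = A + 7.7·n = (13.03, -21.13), U = A − 7.7·n = (-1.935, -24.75). Then |PU| = |U − P| = 24.82.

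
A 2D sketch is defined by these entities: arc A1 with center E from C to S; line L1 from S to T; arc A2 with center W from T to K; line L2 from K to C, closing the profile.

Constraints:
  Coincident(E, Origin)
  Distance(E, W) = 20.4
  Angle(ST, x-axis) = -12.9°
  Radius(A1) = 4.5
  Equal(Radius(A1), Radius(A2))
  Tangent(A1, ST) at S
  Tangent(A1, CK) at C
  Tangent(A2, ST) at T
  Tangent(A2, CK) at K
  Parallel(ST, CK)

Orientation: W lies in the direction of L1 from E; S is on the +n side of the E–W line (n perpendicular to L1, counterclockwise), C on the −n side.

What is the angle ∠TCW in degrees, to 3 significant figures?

11.4°

The slot axis is L1's direction at -12.9°, so u = (cos -12.9°, sin -12.9°) = (0.975, -0.223) and n = (−sin -12.9°, cos -12.9°) = (0.223, 0.975). E is at the origin and W lies 20.4 along u from E, so W = 20.4·u = (19.9, -4.55). Tangency of A1 to both parallel lines with radius 4.5 puts S and C at E ± 4.5·n: S = (1.00, 4.39), C = (-1.00, -4.39). Equal radii place T and K the same way about W: T = W + 4.5·n = (20.9, -0.168), K = W − 4.5·n = (18.9, -8.94). Then cos ∠TCW = CT·CW / (|CT||CW|), giving 11.4°.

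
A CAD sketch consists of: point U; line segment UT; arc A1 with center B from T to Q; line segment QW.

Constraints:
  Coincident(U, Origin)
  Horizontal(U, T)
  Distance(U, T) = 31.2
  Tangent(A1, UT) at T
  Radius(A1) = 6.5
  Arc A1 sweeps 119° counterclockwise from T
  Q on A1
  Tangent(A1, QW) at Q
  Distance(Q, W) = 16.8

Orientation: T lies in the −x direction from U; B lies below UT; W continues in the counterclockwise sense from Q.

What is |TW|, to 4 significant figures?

24.47

U is at the origin; UT is horizontal with |UT| = 31.2 and T on the −x side, so T = (-31.20, 0.000). Since A1 is tangent to UT there, BT ⟂ UT, so B = T + (0, -6.5) = (-31.20, -6.500). On A1, T sits at bearing 90° from B; a 119° counterclockwise sweep puts Q at bearing 209°, so Q = B + 6.5·(cos 209°, sin 209°) = (-36.89, -9.651). The tangent condition forces BQ to be normal to QW, so QW runs along (−sin 209°, cos 209°); with |QW| = 16.8, W = (-28.74, -24.34). Then |TW| = |W − T| = 24.47.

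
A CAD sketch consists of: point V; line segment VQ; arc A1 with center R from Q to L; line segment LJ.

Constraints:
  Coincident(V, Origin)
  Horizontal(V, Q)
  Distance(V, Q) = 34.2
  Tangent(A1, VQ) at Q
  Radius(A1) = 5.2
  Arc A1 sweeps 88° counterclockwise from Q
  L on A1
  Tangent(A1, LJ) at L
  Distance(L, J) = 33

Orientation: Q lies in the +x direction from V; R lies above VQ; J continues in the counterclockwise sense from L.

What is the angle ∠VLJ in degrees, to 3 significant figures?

99.3°

On A1, Q sits at bearing -90° from R; an 88° counterclockwise sweep puts L at bearing -2°, so L = R + 5.2·(cos -2°, sin -2°) = (39.4, 5.02). Since A1 is tangent to LJ there, RL ⟂ LJ, so LJ runs along (−sin -2°, cos -2°); with |LJ| = 33.0, J = (40.5, 38.0). Then cos ∠VLJ = LV·LJ / (|LV||LJ|), giving 99.3°.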